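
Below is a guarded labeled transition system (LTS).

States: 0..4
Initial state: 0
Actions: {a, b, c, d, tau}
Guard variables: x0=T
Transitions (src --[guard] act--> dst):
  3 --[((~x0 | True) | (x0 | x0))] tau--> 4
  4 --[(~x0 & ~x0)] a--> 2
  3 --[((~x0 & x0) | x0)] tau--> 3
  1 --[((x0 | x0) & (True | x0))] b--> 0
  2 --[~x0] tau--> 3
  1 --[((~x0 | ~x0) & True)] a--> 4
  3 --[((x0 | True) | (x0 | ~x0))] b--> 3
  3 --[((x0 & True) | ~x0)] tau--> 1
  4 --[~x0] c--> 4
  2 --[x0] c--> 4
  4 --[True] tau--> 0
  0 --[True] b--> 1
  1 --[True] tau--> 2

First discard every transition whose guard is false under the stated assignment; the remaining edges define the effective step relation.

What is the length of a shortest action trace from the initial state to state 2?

BFS to 2:
  Layer 0: {0}
  Layer 1: {1}
  Layer 2: {2}
2 enters at depth 2; path b·tau

Answer: 2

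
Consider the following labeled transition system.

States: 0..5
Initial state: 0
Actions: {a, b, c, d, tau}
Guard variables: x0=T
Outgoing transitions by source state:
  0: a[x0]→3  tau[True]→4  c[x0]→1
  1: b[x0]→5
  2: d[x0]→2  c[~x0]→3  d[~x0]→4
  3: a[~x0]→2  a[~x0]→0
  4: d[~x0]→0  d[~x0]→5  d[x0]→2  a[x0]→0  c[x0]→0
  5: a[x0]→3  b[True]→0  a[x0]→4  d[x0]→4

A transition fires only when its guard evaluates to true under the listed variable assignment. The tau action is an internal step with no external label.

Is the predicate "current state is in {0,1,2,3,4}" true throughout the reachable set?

Inv-set: {0,1,2,3,4}
R = {0,1,2,3,4,5}
  0: ✓
  1: ✓
  2: ✓
  3: ✓
  4: ✓
  5: VIOLATES
counterexample path to 5: c·b

Answer: INVARIANT VIOLATED at state 5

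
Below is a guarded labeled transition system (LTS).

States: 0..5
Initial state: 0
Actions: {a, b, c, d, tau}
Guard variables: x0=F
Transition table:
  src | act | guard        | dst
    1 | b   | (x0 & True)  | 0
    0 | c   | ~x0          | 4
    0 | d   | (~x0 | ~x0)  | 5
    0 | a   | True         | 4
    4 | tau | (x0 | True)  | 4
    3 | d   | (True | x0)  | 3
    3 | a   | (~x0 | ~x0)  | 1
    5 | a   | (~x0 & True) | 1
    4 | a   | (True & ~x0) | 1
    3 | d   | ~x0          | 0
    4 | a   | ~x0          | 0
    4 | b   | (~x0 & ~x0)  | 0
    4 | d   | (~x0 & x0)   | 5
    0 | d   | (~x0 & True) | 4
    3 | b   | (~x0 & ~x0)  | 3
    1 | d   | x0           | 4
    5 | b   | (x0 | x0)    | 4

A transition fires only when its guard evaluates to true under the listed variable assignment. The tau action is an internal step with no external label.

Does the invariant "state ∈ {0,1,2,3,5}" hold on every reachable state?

Allowed set {0,1,2,3,5}
Reachable = {0,1,4,5}
  0: ok
  1: ok
  4: VIOLATES
  5: ok
witness against invariant: c → 4

Answer: INVARIANT VIOLATED at state 4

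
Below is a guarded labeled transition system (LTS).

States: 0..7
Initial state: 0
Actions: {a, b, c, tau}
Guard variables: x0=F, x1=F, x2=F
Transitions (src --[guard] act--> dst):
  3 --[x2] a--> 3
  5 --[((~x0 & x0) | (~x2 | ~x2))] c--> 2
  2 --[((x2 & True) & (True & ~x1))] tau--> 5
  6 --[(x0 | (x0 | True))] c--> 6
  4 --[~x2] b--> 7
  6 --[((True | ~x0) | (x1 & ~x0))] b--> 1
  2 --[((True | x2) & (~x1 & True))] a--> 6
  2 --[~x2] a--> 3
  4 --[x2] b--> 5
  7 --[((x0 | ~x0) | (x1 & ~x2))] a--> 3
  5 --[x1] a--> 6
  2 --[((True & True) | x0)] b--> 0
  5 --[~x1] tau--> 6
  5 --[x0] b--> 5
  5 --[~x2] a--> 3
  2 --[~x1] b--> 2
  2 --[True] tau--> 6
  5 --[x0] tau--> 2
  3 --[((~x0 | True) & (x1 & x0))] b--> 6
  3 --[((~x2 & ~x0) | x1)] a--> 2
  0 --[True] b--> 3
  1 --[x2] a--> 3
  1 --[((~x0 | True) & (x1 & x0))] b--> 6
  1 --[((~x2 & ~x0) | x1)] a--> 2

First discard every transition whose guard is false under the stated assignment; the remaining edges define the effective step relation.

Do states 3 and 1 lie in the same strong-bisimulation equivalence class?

Refine partition for ~:
  P[0] = {{0,1,2,3,4,5,6,7}}
  P[1] = {{0,4},{1,3,7},{2},{5},{6}}
  P[2] = {{0,4},{1,3},{2},{5},{6},{7}}
  P[3] = {{0},{1,3},{2},{4},{5},{6},{7}}
7 equivalence class(es) (converged in 4)
3∈{1,3}, 1∈{1,3}

Answer: BISIMILAR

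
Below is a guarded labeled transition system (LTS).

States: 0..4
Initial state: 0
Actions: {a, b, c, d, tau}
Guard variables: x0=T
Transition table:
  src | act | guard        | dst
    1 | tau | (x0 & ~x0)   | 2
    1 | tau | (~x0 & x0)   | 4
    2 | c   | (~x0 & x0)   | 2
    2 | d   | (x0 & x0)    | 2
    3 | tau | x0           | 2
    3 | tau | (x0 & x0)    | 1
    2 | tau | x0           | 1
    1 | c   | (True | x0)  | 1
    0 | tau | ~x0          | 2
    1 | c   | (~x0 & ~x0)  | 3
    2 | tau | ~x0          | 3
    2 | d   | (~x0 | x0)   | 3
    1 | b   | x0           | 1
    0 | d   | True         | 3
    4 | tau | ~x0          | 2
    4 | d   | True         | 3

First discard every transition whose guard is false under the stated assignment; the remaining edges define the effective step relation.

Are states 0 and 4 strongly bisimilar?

Answer: BISIMILAR

Trace:
Refine partition for ~:
  round 0: {{0,1,2,3,4}}
  round 1: {{0,4},{1},{2},{3}}
4 equivalence class(es) (converged in 2)
0∈{0,4}, 4∈{0,4}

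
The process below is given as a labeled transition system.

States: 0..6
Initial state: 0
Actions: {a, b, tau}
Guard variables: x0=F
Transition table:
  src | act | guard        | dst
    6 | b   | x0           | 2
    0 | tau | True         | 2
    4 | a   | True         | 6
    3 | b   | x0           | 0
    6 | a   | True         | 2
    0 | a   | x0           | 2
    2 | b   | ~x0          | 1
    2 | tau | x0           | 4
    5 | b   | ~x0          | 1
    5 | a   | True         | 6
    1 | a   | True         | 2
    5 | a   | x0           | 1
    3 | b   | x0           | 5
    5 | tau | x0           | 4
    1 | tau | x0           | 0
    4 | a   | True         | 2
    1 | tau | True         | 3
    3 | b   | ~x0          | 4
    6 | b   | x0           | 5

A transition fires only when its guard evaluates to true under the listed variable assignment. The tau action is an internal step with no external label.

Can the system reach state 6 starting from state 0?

10 transition(s) survive guard evaluation.
L0 = {0}
L1 = {2}  now seen {0,2}
L2 = {1}  now seen {0,1,2}
L3 = {3}  now seen {0,1,2,3}
L4 = {4}  now seen {0,1,2,3,4}
L5 = {6}  now seen {0,1,2,3,4,6}
R = {0,1,2,3,4,6}
trace reaching 6: tau·b·tau·b·a

Answer: REACHABLE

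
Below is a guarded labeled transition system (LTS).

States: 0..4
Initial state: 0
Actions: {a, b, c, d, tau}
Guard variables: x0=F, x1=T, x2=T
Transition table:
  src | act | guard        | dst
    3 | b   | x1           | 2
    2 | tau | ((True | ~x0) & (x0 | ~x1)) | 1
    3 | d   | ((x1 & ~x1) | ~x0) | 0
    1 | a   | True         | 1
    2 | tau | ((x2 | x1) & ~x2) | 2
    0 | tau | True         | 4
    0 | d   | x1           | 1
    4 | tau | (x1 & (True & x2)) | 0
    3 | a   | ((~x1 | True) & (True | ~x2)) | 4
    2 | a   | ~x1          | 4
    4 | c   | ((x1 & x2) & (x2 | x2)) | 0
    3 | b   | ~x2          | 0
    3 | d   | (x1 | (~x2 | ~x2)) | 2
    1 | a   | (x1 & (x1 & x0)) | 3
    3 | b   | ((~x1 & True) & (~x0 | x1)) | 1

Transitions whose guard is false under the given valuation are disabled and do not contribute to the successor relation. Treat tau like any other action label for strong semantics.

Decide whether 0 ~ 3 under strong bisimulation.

Refine partition for ~:
  P[0] = {{0,1,2,3,4}}
  P[1] = {{0},{1},{2},{3},{4}}
Fixed point at round 2; 5 class(es).
class of 0: {0}; class of 3: {3}

Answer: NOT BISIMILAR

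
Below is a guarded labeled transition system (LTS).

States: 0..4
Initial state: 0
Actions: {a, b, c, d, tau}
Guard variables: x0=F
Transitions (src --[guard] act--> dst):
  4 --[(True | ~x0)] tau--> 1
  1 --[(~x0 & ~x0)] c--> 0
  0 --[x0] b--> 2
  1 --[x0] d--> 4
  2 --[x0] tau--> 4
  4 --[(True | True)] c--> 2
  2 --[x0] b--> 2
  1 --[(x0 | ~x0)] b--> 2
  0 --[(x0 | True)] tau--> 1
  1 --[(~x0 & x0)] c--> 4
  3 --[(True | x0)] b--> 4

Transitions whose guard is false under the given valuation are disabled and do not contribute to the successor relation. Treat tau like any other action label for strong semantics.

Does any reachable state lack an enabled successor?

Answer: DEADLOCK at state 2

Trace:
Reachable = {0,1,2}
  0: tau→1  [1 exit(s)]
  1: b→2  c→0  [2 exit(s)]
  2: ∅  [deadlock]
Path to 2: tau·b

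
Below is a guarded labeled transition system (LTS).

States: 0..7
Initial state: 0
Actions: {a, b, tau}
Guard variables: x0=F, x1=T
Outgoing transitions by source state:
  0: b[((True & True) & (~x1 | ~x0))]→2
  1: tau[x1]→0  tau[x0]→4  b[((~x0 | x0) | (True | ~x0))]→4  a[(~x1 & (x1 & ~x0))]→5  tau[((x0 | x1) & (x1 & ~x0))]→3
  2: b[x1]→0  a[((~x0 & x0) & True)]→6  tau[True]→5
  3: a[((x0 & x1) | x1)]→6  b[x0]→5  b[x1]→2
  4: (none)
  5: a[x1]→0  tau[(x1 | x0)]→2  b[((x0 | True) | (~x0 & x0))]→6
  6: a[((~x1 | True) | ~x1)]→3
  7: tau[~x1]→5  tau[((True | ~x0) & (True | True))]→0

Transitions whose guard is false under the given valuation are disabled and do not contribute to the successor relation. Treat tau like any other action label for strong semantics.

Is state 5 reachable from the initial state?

After dropping false guards: 13 live edges.
L0 = {0}
L1 = {2}  total {0,2}
L2 = {5}  total {0,2,5}
L3 = {6}  total {0,2,5,6}
L4 = {3}  total {0,2,3,5,6}
R = {0,2,3,5,6}
witness 5: b·tau

Answer: REACHABLE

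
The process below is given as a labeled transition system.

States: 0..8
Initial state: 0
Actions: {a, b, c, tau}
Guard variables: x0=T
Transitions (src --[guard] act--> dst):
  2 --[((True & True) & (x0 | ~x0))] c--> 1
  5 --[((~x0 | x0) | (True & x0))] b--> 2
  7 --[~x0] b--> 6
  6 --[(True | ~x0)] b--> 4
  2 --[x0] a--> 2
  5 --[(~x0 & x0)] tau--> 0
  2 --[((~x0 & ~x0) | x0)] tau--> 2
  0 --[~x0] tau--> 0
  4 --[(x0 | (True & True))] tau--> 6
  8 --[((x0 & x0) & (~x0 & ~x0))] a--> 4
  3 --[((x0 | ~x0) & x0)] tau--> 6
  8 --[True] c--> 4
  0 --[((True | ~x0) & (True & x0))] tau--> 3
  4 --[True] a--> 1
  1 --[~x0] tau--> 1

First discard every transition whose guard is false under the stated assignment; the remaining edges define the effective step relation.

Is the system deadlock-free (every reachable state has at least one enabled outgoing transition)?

Reachable = {0,1,3,4,6}
  0: tau→3  [deg 1]
  1: ∅  [deadlock]
  3: tau→6  [deg 1]
  4: a→1  tau→6  [deg 2]
  6: b→4  [deg 1]
witness 1: tau·tau·b·a

Answer: DEADLOCK at state 1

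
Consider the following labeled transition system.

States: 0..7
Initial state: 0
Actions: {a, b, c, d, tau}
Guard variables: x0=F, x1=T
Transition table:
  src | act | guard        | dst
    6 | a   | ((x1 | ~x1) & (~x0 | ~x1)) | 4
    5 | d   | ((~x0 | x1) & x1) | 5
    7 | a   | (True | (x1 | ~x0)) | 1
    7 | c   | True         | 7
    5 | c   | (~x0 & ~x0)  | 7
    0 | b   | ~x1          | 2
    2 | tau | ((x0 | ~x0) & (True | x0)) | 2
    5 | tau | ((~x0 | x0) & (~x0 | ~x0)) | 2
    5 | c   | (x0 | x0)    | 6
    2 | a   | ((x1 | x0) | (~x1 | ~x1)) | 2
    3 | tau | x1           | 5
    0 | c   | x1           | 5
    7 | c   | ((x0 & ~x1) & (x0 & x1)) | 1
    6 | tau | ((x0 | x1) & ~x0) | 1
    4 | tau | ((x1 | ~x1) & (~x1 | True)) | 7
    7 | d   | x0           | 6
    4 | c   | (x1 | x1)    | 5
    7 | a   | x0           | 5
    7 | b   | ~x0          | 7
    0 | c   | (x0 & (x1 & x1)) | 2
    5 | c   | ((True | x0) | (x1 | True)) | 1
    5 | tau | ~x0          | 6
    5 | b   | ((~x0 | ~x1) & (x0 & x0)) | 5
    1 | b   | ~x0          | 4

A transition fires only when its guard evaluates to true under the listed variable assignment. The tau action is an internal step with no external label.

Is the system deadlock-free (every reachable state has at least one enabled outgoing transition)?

R = {0,1,2,4,5,6,7}
  0: c→5  [1 out]
  1: b→4  [1 out]
  2: a→2  tau→2  [2 out]
  4: c→5  tau→7  [2 out]
  5: c→1  c→7  d→5  tau→2  tau→6  [5 out]
  6: a→4  tau→1  [2 out]
  7: a→1  b→7  c→7  [3 out]

Answer: DEADLOCK-FREE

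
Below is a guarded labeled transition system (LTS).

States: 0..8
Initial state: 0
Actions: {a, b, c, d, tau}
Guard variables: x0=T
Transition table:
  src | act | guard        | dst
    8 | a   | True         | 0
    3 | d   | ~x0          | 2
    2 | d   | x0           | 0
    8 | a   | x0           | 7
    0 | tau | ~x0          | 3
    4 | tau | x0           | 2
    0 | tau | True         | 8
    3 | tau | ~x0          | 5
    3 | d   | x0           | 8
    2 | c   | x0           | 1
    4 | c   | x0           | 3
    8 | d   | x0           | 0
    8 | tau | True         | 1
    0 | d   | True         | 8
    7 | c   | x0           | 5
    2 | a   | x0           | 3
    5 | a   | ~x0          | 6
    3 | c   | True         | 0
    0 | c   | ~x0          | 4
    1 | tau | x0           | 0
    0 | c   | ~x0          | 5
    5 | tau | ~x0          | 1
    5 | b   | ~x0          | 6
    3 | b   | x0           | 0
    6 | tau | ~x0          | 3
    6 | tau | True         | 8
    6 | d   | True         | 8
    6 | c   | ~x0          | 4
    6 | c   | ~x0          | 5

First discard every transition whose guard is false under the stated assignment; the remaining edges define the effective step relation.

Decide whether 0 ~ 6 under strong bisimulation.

Bisimulation quotient by refinement:
  π0 = {{0,1,2,3,4,5,6,7,8}}
  π1 = {{0,6},{1},{2},{3},{4},{5},{7},{8}}
8 equivalence class(es) (converged in 2)
class of 0: {0,6}; class of 6: {0,6}

Answer: BISIMILAR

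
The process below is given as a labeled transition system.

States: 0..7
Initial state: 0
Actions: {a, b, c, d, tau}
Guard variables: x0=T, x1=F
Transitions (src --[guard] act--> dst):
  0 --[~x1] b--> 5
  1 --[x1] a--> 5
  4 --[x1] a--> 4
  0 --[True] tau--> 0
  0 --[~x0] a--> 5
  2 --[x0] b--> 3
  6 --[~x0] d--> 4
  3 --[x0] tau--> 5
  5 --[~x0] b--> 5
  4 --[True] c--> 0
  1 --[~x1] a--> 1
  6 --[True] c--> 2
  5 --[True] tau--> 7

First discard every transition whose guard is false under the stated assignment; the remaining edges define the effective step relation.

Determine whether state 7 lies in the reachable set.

Answer: REACHABLE

Analysis:
After dropping false guards: 8 live edges.
L0 = {0}
L1 = {5}  now seen {0,5}
L2 = {7}  now seen {0,5,7}
Reachable = {0,5,7}
witness 7: b·tau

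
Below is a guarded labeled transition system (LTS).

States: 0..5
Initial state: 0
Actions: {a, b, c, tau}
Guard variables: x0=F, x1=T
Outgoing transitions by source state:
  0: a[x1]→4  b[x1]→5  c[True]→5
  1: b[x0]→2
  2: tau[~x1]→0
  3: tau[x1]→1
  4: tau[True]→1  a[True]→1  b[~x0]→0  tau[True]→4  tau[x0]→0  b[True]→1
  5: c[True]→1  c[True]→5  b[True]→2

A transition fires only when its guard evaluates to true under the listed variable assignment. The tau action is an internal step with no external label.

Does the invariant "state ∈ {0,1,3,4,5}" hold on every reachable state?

Answer: INVARIANT VIOLATED at state 2

Analysis:
Allowed set {0,1,3,4,5}
R = {0,1,2,4,5}
  0: ok
  1: ok
  2: ✗ unsafe
  4: ok
  5: ok
witness against invariant: b·b → 2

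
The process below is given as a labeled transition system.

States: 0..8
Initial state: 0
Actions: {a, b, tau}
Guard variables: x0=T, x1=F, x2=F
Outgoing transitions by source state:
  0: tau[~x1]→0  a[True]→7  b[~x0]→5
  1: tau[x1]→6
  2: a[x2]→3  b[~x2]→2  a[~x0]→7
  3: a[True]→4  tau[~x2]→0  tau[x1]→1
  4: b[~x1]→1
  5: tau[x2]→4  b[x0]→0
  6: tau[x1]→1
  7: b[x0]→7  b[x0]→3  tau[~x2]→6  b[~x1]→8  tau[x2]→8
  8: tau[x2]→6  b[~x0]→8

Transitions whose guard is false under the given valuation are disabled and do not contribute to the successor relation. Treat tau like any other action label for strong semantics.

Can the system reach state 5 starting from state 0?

After dropping false guards: 11 live edges.
Layer 0: {0}
Layer 1: {7}  total {0,7}
Layer 2: {3,6,8}  total {0,3,6,7,8}
Layer 3: {4}  total {0,3,4,6,7,8}
Layer 4: {1}  total {0,1,3,4,6,7,8}
Reach set: {0,1,3,4,6,7,8}

Answer: UNREACHABLE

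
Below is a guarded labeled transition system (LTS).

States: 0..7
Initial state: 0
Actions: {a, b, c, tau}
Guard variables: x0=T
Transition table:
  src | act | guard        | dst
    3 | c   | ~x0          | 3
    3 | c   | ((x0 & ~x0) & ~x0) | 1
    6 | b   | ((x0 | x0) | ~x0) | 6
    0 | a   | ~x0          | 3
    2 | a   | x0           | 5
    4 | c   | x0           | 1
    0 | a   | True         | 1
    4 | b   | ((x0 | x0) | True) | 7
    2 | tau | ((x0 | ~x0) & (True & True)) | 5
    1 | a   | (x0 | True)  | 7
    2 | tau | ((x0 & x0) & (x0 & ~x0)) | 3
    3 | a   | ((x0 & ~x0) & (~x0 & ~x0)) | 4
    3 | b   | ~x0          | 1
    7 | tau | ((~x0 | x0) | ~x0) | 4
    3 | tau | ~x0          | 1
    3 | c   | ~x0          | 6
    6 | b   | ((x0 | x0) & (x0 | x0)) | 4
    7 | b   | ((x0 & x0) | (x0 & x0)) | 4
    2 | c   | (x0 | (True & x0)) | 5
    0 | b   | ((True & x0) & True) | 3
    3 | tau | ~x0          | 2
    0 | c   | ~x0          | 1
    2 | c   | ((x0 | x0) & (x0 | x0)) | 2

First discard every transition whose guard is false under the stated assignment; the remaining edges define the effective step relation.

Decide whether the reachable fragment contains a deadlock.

Reachable = {0,1,3,4,7}
  0: a→1  b→3  [deg 2]
  1: a→7  [deg 1]
  3: ∅  [STUCK]
  4: b→7  c→1  [deg 2]
  7: b→4  tau→4  [deg 2]
trace reaching 3: b

Answer: DEADLOCK at state 3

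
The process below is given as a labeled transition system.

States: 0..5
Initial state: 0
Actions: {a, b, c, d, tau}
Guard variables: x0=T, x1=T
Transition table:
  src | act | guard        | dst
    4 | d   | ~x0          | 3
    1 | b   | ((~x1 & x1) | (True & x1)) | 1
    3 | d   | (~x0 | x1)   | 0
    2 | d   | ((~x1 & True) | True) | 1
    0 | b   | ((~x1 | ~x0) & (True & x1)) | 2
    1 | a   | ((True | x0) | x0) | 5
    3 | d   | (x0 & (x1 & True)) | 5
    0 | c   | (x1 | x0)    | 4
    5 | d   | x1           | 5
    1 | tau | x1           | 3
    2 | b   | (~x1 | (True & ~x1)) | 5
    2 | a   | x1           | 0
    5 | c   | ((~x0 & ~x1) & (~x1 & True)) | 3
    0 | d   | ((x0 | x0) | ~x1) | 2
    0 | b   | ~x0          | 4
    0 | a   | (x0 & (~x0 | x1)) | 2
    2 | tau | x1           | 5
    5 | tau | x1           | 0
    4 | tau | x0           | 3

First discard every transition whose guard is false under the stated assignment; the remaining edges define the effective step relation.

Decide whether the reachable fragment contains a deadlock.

Reach set: {0,1,2,3,4,5}
  0: a→2  c→4  d→2  [3 out]
  1: a→5  b→1  tau→3  [3 out]
  2: a→0  d→1  tau→5  [3 out]
  3: d→0  d→5  [2 out]
  4: tau→3  [1 out]
  5: d→5  tau→0  [2 out]

Answer: DEADLOCK-FREE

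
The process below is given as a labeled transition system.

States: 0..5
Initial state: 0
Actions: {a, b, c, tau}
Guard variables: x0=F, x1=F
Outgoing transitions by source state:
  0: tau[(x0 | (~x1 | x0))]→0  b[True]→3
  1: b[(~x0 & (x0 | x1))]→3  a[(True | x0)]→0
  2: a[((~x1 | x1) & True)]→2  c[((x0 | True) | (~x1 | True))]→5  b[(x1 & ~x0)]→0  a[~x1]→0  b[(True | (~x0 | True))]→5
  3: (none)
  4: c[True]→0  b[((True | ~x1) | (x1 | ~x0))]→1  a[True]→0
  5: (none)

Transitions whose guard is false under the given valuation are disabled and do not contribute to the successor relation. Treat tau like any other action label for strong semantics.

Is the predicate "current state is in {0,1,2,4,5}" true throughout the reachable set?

Answer: INVARIANT VIOLATED at state 3

Trace:
Inv-set: {0,1,2,4,5}
R = {0,3}
  0: safe
  3: outside
witness against invariant: b → 3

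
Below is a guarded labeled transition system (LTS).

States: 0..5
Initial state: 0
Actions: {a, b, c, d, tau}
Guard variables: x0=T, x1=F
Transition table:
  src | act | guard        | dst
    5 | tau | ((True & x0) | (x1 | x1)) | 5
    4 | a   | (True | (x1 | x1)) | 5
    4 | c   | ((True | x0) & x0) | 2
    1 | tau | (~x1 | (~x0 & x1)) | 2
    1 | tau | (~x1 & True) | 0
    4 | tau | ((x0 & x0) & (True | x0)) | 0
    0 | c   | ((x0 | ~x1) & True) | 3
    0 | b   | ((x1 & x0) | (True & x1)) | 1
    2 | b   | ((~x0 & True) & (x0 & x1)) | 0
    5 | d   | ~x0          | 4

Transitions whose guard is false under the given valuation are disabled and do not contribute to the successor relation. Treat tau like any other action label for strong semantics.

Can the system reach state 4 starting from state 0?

7 transition(s) survive guard evaluation.
Layer 0: {0}
Layer 1: {3}  now seen {0,3}
R = {0,3}

Answer: UNREACHABLE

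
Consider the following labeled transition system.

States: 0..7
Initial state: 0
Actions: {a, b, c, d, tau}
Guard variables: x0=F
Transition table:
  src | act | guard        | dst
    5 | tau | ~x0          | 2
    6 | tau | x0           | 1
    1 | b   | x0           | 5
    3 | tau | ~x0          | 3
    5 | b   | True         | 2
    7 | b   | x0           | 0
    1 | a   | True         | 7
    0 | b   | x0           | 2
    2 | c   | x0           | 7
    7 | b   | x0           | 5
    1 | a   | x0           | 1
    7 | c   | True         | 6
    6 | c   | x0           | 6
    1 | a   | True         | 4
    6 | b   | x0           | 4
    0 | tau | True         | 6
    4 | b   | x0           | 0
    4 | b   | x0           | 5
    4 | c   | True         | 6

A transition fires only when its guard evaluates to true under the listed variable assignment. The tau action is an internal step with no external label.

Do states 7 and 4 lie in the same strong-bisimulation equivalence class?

Answer: BISIMILAR

Analysis:
Refine partition for ~:
  P[0] = {{0,1,2,3,4,5,6,7}}
  P[1] = {{0,3},{1},{2,6},{4,7},{5}}
  P[2] = {{0},{1},{2,6},{3},{4,7},{5}}
stable after 3 split(s): 6 block(s)
class of 7: {4,7}; class of 4: {4,7}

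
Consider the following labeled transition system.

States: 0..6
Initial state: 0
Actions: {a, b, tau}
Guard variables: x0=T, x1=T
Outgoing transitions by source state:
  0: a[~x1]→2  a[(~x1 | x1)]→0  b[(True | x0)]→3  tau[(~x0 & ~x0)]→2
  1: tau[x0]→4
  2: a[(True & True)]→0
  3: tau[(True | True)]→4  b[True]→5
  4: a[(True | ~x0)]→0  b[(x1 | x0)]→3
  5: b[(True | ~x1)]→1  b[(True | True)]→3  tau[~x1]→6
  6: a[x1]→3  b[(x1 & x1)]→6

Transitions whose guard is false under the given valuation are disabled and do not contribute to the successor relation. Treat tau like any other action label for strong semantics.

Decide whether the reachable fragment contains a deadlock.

R = {0,1,3,4,5}
  0: a→0  b→3  [2 out]
  1: tau→4  [1 out]
  3: b→5  tau→4  [2 out]
  4: a→0  b→3  [2 out]
  5: b→1  b→3  [2 out]

Answer: DEADLOCK-FREE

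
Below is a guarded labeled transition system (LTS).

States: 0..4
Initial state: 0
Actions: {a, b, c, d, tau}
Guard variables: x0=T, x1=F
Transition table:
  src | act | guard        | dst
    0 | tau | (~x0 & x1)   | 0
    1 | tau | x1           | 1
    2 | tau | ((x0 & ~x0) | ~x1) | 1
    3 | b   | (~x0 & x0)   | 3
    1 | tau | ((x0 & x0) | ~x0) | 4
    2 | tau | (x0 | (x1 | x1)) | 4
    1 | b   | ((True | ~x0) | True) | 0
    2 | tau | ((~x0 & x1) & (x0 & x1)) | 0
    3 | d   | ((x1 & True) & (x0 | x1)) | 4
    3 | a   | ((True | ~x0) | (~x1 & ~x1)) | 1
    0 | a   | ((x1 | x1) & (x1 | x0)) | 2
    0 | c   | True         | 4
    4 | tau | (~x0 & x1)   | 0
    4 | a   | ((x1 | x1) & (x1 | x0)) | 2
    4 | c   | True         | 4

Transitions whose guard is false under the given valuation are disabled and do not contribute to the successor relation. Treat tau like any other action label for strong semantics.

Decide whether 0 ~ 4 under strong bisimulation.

Answer: BISIMILAR

Analysis:
Refine partition for ~:
  round 0: {{0,1,2,3,4}}
  round 1: {{0,4},{1},{2},{3}}
4 equivalence class(es) (converged in 2)
0∈{0,4}, 4∈{0,4}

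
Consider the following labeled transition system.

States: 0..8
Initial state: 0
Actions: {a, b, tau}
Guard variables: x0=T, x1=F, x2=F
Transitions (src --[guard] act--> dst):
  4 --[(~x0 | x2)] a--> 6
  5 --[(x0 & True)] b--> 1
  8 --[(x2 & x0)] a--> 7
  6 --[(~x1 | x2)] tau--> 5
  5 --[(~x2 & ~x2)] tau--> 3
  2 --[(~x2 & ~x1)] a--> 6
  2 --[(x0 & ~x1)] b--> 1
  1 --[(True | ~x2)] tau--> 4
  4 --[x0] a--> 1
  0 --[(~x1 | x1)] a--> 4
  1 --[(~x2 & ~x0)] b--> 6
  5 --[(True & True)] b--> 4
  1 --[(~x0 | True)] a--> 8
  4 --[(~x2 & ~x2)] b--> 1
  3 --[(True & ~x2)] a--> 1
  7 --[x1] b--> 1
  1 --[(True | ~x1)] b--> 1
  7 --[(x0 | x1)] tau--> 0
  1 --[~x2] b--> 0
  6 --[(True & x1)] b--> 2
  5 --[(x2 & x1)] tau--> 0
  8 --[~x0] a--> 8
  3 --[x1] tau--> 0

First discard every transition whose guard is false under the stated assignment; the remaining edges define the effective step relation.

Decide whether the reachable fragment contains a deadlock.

Reach set: {0,1,4,8}
  0: a→4  [1 exit(s)]
  1: a→8  b→0  b→1  tau→4  [4 exit(s)]
  4: a→1  b→1  [2 exit(s)]
  8: ∅  [STUCK]
Path to 8: a·a·a

Answer: DEADLOCK at state 8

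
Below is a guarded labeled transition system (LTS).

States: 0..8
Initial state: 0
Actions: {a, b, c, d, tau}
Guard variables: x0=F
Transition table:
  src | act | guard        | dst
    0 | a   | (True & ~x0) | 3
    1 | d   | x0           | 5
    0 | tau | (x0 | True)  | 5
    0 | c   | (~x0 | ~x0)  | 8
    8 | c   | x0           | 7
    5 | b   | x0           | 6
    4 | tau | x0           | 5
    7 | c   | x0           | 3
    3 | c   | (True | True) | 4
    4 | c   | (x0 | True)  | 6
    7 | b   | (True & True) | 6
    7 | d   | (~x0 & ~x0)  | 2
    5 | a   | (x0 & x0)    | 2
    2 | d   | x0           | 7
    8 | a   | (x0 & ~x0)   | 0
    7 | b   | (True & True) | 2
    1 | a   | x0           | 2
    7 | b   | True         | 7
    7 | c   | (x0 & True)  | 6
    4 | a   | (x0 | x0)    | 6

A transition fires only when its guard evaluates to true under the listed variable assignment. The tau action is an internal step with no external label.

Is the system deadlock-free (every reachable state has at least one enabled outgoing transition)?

Answer: DEADLOCK at state 5

Analysis:
Reachable = {0,3,4,5,6,8}
  0: a→3  c→8  tau→5  [deg 3]
  3: c→4  [deg 1]
  4: c→6  [deg 1]
  5: ∅  [deadlock]
  6: ∅  [deadlock]
  8: ∅  [deadlock]
Path to 5: tau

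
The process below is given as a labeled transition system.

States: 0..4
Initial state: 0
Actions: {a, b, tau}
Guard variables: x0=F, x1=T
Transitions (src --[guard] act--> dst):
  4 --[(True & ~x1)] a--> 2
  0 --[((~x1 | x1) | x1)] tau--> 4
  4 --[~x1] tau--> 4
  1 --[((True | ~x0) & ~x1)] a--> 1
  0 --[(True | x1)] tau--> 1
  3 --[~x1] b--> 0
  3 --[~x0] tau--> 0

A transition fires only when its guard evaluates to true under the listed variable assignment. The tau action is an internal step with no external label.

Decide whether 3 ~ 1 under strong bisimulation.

Answer: NOT BISIMILAR

Analysis:
Compute ~ classes (split until stable):
  P[0] = {{0,1,2,3,4}}
  P[1] = {{0,3},{1,2,4}}
  P[2] = {{0},{1,2,4},{3}}
stable after 3 split(s): 3 block(s)
[3]={3}  [1]={1,2,4}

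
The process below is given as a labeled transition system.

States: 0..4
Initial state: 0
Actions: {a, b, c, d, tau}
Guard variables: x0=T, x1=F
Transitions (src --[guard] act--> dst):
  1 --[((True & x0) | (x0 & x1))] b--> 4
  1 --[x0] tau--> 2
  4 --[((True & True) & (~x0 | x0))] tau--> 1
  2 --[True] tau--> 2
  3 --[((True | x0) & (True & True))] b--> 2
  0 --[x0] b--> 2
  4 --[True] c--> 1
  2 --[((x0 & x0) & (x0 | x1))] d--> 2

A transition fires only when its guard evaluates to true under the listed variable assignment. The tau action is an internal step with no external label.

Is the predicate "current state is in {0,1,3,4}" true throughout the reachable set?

Allowed set {0,1,3,4}
Reach set: {0,2}
  0: safe
  2: outside
reach 2 via b — violates

Answer: INVARIANT VIOLATED at state 2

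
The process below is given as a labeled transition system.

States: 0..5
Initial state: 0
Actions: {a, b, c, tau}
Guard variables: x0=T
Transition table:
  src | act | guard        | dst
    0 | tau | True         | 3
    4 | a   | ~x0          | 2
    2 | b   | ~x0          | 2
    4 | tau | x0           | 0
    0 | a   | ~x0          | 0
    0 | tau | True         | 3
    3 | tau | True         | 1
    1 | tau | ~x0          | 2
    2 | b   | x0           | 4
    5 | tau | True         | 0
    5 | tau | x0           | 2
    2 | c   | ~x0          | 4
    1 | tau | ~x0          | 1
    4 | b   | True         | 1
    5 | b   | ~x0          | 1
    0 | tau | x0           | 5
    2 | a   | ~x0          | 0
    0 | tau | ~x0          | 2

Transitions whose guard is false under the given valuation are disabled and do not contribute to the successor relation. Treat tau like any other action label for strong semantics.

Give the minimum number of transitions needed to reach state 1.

Answer: 2

Analysis:
Layered search for 1:
  Layer 0: {0}
  Layer 1: {3,5}
  Layer 2: {1,2}
1 enters at depth 2; path tau·tau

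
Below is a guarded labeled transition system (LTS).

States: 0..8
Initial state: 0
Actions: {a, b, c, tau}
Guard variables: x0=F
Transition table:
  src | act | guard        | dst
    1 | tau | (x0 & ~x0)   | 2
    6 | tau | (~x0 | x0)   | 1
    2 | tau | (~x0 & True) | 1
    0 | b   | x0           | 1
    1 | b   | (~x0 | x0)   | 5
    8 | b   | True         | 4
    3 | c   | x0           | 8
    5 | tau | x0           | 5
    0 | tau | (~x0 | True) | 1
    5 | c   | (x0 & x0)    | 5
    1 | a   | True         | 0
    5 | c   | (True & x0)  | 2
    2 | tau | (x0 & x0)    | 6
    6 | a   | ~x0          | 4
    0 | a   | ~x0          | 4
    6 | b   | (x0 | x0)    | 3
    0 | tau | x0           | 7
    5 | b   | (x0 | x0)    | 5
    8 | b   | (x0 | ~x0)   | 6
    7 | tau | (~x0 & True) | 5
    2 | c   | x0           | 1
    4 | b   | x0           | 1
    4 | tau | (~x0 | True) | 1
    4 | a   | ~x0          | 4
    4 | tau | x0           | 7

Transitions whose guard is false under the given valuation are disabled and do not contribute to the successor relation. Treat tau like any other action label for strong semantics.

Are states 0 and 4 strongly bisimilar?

Refine partition for ~:
  π0 = {{0,1,2,3,4,5,6,7,8}}
  π1 = {{0,4,6},{1},{2,7},{3,5},{8}}
  π2 = {{0,4,6},{1},{2},{3,5},{7},{8}}
stable after 3 split(s): 6 block(s)
class of 0: {0,4,6}; class of 4: {0,4,6}

Answer: BISIMILAR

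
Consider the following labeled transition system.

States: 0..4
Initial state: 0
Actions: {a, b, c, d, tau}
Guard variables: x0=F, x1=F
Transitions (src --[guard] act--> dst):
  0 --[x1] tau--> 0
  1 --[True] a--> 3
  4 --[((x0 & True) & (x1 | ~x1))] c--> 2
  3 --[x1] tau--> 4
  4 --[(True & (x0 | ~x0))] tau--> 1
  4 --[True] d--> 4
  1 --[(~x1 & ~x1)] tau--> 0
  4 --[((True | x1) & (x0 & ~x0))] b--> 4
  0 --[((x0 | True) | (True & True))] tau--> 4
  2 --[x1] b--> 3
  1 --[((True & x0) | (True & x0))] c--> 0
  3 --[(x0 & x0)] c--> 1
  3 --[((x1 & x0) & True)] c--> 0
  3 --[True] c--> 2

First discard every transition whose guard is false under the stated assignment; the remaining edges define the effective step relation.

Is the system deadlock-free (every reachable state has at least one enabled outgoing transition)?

Reach set: {0,1,2,3,4}
  0: tau→4  [1 out]
  1: a→3  tau→0  [2 out]
  2: ∅  [no exit]
  3: c→2  [1 out]
  4: d→4  tau→1  [2 out]
trace reaching 2: tau·tau·a·c

Answer: DEADLOCK at state 2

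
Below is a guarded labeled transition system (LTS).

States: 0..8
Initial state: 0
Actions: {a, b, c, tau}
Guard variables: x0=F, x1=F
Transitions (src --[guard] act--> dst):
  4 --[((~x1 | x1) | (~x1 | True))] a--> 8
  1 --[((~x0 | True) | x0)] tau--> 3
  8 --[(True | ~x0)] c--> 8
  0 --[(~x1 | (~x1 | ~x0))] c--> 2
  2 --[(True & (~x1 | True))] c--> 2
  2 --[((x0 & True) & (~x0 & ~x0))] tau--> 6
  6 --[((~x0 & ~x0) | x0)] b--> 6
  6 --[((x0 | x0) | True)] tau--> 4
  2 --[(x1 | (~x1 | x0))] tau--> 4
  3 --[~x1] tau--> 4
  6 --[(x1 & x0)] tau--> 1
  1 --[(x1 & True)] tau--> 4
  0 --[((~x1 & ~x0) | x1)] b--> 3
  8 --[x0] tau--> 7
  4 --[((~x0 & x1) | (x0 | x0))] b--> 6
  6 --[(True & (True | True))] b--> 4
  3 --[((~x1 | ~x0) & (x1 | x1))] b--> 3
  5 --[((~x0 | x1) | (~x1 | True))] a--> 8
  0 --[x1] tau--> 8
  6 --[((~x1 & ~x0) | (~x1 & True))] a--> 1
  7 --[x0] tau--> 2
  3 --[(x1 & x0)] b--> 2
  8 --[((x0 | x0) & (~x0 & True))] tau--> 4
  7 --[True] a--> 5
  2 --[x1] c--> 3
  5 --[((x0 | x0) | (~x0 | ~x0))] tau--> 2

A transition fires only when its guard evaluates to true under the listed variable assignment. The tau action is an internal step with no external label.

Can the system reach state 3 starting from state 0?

Answer: REACHABLE

Trace:
After dropping false guards: 15 live edges.
L0 = {0}
L1 = {2,3}  cumulative {0,2,3}
L2 = {4}  cumulative {0,2,3,4}
L3 = {8}  cumulative {0,2,3,4,8}
Reachable = {0,2,3,4,8}
witness 3: b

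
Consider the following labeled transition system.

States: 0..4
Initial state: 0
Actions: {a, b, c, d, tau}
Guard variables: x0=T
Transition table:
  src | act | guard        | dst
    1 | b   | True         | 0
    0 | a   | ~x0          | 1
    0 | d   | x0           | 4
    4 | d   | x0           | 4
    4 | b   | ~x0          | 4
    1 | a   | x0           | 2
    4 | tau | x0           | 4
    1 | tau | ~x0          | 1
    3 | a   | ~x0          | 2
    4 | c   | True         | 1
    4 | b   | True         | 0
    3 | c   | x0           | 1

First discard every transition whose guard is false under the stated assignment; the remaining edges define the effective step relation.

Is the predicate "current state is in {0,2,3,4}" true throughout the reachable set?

Allowed set {0,2,3,4}
Reach set: {0,1,2,4}
  0: safe
  1: outside
  2: safe
  4: safe
reach 1 via d·c — violates

Answer: INVARIANT VIOLATED at state 1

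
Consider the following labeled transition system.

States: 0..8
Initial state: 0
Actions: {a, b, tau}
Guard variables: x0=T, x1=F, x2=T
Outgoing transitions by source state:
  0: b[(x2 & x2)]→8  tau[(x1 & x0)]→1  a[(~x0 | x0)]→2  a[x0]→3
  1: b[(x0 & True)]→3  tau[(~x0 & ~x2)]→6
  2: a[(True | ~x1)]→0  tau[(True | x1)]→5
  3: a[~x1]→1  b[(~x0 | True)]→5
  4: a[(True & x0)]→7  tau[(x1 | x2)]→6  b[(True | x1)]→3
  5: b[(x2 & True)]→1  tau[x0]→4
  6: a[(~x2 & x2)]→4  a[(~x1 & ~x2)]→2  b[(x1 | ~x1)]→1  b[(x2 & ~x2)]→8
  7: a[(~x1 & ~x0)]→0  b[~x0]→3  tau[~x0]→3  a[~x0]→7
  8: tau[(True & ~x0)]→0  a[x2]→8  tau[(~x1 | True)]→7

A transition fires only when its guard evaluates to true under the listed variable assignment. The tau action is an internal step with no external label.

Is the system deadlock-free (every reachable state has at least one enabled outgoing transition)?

Answer: DEADLOCK at state 7

Trace:
Reachable = {0,1,2,3,4,5,6,7,8}
  0: a→2  a→3  b→8  [3 exit(s)]
  1: b→3  [1 exit(s)]
  2: a→0  tau→5  [2 exit(s)]
  3: a→1  b→5  [2 exit(s)]
  4: a→7  b→3  tau→6  [3 exit(s)]
  5: b→1  tau→4  [2 exit(s)]
  6: b→1  [1 exit(s)]
  7: ∅  [no exit]
  8: a→8  tau→7  [2 exit(s)]
witness 7: b·tau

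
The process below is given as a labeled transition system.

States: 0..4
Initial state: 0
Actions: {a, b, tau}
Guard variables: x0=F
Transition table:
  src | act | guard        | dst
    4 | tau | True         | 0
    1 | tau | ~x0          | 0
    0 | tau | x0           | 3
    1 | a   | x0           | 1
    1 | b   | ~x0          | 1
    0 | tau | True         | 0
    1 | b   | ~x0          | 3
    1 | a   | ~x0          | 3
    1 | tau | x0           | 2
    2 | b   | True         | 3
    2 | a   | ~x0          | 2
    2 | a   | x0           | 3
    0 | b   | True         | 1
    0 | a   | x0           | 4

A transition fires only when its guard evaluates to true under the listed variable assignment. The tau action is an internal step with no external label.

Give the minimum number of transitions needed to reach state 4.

Answer: UNREACHABLE

Analysis:
Layered search for 4:
  Layer 0: {0}
  Layer 1: {1}
  Layer 2: {3}
4 never appears.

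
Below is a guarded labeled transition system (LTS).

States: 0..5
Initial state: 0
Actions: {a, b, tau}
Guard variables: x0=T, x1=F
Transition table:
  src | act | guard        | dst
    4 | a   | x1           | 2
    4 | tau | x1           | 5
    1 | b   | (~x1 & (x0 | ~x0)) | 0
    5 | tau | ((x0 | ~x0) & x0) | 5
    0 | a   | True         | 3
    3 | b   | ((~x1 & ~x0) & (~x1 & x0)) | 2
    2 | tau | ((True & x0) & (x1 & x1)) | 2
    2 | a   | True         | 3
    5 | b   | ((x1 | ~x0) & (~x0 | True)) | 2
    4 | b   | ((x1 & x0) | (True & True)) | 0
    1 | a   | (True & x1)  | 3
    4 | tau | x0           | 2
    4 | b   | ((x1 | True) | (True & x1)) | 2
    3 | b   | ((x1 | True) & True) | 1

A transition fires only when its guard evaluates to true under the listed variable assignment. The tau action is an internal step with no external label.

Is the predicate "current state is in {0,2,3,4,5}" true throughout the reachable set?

Answer: INVARIANT VIOLATED at state 1

Trace:
Safe = {0,2,3,4,5}
Reach set: {0,1,3}
  0: ok
  1: VIOLATES
  3: ok
witness against invariant: a·b → 1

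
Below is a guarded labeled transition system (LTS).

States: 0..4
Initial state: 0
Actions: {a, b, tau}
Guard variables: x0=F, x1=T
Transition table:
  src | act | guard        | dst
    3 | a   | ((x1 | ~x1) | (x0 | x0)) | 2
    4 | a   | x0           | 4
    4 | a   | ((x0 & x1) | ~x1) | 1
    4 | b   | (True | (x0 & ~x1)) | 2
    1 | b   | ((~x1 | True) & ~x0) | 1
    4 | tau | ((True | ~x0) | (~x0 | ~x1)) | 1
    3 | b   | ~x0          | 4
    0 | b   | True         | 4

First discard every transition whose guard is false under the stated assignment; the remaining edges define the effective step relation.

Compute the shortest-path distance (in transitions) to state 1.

Answer: 2

Trace:
Layered search for 1:
  Layer 0: {0}
  Layer 1: {4}
  Layer 2: {1,2}
first hit 1 at d=2 via b·tau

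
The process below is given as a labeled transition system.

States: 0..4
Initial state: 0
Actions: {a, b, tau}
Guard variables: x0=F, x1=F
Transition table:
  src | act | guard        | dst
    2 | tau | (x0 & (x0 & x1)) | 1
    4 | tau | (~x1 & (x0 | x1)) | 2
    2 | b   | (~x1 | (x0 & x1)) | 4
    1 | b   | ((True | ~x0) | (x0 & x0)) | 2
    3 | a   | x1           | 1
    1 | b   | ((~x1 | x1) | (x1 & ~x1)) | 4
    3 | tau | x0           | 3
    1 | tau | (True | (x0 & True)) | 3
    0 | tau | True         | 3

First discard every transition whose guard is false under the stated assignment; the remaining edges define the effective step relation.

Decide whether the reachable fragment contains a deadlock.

Answer: DEADLOCK at state 3

Analysis:
Reach set: {0,3}
  0: tau→3  [1 exit(s)]
  3: ∅  [STUCK]
trace reaching 3: tau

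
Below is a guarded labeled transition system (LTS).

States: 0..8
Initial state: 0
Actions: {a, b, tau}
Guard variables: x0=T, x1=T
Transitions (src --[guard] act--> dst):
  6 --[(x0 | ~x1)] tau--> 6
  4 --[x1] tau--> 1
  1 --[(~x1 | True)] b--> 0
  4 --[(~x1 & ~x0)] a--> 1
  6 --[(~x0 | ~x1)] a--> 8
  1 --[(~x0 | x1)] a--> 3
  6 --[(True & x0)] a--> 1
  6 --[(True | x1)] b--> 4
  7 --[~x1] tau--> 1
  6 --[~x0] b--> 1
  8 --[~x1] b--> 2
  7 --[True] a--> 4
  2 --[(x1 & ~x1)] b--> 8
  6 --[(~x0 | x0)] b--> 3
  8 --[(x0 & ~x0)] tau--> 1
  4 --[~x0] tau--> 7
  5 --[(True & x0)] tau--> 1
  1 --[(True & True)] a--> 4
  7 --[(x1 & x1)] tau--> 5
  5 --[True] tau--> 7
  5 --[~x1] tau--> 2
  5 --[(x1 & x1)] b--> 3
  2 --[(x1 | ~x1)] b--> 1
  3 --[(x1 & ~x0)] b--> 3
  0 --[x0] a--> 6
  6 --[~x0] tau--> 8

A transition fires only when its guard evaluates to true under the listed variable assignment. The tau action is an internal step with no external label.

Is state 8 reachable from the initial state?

Answer: UNREACHABLE

Analysis:
Guard filter leaves 15 enabled edge(s).
Layer 0: {0}
Layer 1: {6}  now seen {0,6}
Layer 2: {1,3,4}  now seen {0,1,3,4,6}
Reachable = {0,1,3,4,6}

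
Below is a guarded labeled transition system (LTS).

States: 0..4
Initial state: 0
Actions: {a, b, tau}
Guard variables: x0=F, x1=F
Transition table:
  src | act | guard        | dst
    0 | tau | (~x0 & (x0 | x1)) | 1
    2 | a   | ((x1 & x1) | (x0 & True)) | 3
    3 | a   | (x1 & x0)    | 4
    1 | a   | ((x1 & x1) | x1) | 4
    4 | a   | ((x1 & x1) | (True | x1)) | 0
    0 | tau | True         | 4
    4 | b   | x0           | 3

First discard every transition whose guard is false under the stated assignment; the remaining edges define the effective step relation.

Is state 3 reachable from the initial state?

Answer: UNREACHABLE

Trace:
Guard filter leaves 2 enabled edge(s).
L0 = {0}
L1 = {4}  total {0,4}
Reach set: {0,4}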